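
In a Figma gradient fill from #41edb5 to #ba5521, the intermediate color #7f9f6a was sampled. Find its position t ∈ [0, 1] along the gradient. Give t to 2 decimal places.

0.51

Invert the lerp on the G channel (largest span, 152): t = (159 − 237) / (85 − 237) = -78/-152 = 0.51316.
Check on R: (127 − 65)/(186 − 65) = 0.5124 ✓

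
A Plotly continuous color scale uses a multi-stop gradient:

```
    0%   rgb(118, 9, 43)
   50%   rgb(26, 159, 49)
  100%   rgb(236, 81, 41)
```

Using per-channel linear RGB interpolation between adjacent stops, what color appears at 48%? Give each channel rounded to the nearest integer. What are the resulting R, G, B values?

(30, 153, 49)

48% lies between the 0% and 50% stops, so the local fraction is t = (48 − 0)/(50 − 0) = 48/50 ≈ 0.96.
R = 118 + 0.96 × (26 − 118) = 29.68 → 30
G = 9 + 0.96 × (159 − 9) = 153 → 153
B = 43 + 0.96 × (49 − 43) = 48.76 → 49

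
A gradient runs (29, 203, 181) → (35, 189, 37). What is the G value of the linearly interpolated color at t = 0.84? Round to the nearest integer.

G = 203 + 0.84 × (189 − 203) = 191.24 → 191

191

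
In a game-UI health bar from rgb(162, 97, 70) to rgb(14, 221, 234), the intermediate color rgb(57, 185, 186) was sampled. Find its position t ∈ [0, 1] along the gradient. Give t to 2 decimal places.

0.71

Invert the lerp on the B channel (largest span, 164): t = (186 − 70) / (234 − 70) = 116/164 = 0.70732.
Check on R: (57 − 162)/(14 − 162) = 0.7095 ✓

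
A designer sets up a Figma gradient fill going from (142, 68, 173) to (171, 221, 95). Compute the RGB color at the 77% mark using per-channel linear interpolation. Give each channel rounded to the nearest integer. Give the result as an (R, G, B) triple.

77% corresponds to t = 0.77.
R = 142 + 0.77 × (171 − 142) = 142 + 0.77 × 29 = 164.33 → 164
G = 68 + 0.77 × (221 − 68) = 68 + 0.77 × 153 = 185.81 → 186
B = 173 + 0.77 × (95 − 173) = 173 + 0.77 × -78 = 112.94 → 113
So the blended color is (164, 186, 113), about #a4ba71.

(164, 186, 113)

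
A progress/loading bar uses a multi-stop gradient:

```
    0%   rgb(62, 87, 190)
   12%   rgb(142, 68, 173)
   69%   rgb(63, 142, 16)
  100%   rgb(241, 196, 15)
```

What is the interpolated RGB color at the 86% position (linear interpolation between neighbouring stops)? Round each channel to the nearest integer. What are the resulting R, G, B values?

(161, 172, 15)

86% lies between the 69% and 100% stops, so the local fraction is t = (86 − 69)/(100 − 69) = 17/31 ≈ 0.5484.
R = 63 + 0.5484 × (241 − 63) = 160.615 → 161
G = 142 + 0.5484 × (196 − 142) = 171.614 → 172
B = 16 + 0.5484 × (15 − 16) = 15.452 → 15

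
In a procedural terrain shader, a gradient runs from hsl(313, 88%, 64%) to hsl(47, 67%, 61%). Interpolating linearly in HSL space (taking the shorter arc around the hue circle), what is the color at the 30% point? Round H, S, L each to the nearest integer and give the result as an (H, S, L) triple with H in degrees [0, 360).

Hue: 47 − 313 = -266°, but |-266| > 180 so the shorter arc goes the other way: Δh = -266 + 360 = 94°.
H = 313 + 0.3 × (94) = 341.2 → 341°
S = 88 + 0.3 × (67 − 88) = 81.7 → 82%
L = 64 + 0.3 × (61 − 64) = 63.1 → 63%

(341, 82, 63)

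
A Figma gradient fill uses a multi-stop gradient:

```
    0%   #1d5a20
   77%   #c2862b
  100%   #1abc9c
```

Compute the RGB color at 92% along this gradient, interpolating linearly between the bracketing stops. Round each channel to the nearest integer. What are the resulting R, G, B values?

(84, 169, 117)

92% lies between the 77% and 100% stops, so the local fraction is t = (92 − 77)/(100 − 77) = 15/23 ≈ 0.6522.
#c2862b → (194, 134, 43); #1abc9c → (26, 188, 156).
R = 194 + 0.6522 × (26 − 194) = 84.43 → 84
G = 134 + 0.6522 × (188 − 134) = 169.219 → 169
B = 43 + 0.6522 × (156 − 43) = 116.699 → 117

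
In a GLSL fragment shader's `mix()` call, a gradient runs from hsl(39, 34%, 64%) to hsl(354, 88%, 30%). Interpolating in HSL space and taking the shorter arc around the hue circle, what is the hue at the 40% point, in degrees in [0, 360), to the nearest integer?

21

Hue: 354 − 39 = 315°, but |315| > 180 so the shorter arc goes the other way: Δh = 315 − 360 = -45°.
H = 39 + 0.4 × (-45) = 21 → 21°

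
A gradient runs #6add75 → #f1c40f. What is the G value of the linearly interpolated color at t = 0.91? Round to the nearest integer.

198

G₁ = 221 (from #6add75), G₂ = 196 (from #f1c40f).
G = 221 + 0.91 × (196 − 221) = 198.25 → 198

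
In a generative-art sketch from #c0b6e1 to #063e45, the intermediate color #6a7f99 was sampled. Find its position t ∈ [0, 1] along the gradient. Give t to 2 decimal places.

0.46

Invert the lerp on the R channel (largest span, 186): t = (106 − 192) / (6 − 192) = -86/-186 = 0.46237.
Check on G: (127 − 182)/(62 − 182) = 0.4583 ✓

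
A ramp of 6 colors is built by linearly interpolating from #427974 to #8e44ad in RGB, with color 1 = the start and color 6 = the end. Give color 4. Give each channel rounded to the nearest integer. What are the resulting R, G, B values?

With 6 swatches and endpoints inclusive, swatch 4 sits at t = (4 − 1)/(6 − 1) = 3/5 ≈ 0.6.
#427974 → (66, 121, 116); #8e44ad → (142, 68, 173).
R = 66 + 0.6 × (142 − 66) = 111.6 → 112
G = 121 + 0.6 × (68 − 121) = 89.2 → 89
B = 116 + 0.6 × (173 − 116) = 150.2 → 150

(112, 89, 150)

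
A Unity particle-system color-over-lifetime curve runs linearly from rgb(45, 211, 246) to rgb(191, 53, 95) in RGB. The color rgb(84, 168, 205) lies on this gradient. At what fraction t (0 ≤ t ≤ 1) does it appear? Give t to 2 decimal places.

0.27

Invert the lerp on the G channel (largest span, 158): t = (168 − 211) / (53 − 211) = -43/-158 = 0.27215.
Check on R: (84 − 45)/(191 − 45) = 0.2671 ✓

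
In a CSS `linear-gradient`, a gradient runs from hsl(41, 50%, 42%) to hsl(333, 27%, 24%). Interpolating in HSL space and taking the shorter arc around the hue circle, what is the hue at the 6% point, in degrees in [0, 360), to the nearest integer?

Hue: 333 − 41 = 292°, but |292| > 180 so the shorter arc goes the other way: Δh = 292 − 360 = -68°.
H = 41 + 0.06 × (-68) = 36.92 → 37°

37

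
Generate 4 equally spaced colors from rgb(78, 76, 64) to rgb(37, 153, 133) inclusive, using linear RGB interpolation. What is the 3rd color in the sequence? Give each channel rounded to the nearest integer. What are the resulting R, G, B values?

(51, 127, 110)

With 4 swatches and endpoints inclusive, swatch 3 sits at t = (3 − 1)/(4 − 1) = 2/3 ≈ 0.6667.
R = 78 + 0.6667 × (37 − 78) = 50.665 → 51
G = 76 + 0.6667 × (153 − 76) = 127.336 → 127
B = 64 + 0.6667 × (133 − 64) = 110.002 → 110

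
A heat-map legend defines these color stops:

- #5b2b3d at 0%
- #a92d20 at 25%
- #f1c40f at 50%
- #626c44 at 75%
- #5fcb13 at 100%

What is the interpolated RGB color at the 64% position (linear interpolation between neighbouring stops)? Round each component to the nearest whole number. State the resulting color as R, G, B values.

(161, 147, 45)

64% lies between the 50% and 75% stops, so the local fraction is t = (64 − 50)/(75 − 50) = 14/25 ≈ 0.56.
#f1c40f → (241, 196, 15); #626c44 → (98, 108, 68).
R = 241 + 0.56 × (98 − 241) = 160.92 → 161
G = 196 + 0.56 × (108 − 196) = 146.72 → 147
B = 15 + 0.56 × (68 − 15) = 44.68 → 45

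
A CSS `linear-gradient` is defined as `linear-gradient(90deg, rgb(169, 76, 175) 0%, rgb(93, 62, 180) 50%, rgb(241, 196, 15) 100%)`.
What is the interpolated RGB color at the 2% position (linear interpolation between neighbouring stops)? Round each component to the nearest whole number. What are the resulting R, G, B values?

(166, 75, 175)

2% lies between the 0% and 50% stops, so the local fraction is t = (2 − 0)/(50 − 0) = 2/50 ≈ 0.04.
R = 169 + 0.04 × (93 − 169) = 165.96 → 166
G = 76 + 0.04 × (62 − 76) = 75.44 → 75
B = 175 + 0.04 × (180 − 175) = 175.2 → 175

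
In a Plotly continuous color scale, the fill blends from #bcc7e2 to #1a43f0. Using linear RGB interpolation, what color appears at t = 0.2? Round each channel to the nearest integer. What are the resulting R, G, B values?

(156, 173, 229)

#bcc7e2 → (188, 199, 226); #1a43f0 → (26, 67, 240).
R = 188 + 0.2 × (26 − 188) = 188 + 0.2 × -162 = 155.6 → 156
G = 199 + 0.2 × (67 − 199) = 199 + 0.2 × -132 = 172.6 → 173
B = 226 + 0.2 × (240 − 226) = 226 + 0.2 × 14 = 228.8 → 229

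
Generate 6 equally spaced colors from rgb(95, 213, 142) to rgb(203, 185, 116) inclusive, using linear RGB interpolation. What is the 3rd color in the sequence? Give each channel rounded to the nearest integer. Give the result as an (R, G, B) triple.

With 6 swatches and endpoints inclusive, swatch 3 sits at t = (3 − 1)/(6 − 1) = 2/5 ≈ 0.4.
R = 95 + 0.4 × (203 − 95) = 138.2 → 138
G = 213 + 0.4 × (185 − 213) = 201.8 → 202
B = 142 + 0.4 × (116 − 142) = 131.6 → 132

(138, 202, 132)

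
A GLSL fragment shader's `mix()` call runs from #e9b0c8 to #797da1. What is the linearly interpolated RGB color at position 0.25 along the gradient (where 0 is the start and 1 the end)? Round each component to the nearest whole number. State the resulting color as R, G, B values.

#e9b0c8 → (233, 176, 200); #797da1 → (121, 125, 161).
R = 233 + 0.25 × (121 − 233) = 233 + 0.25 × -112 = 205 → 205
G = 176 + 0.25 × (125 − 176) = 176 + 0.25 × -51 = 163.25 → 163
B = 200 + 0.25 × (161 − 200) = 200 + 0.25 × -39 = 190.25 → 190

(205, 163, 190)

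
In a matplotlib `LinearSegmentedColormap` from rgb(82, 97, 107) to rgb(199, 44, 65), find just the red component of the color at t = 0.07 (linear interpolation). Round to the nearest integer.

R = 82 + 0.07 × (199 − 82) = 90.19 → 90

90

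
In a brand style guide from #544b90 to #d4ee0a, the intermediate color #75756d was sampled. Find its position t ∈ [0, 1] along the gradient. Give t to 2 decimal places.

0.26

Invert the lerp on the G channel (largest span, 163): t = (117 − 75) / (238 − 75) = 42/163 = 0.25767.
Check on R: (117 − 84)/(212 − 84) = 0.2578 ✓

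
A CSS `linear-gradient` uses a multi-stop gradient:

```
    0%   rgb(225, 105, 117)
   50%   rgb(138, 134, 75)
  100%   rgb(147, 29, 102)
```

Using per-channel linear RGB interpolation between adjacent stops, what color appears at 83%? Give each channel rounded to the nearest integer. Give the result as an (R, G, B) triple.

83% lies between the 50% and 100% stops, so the local fraction is t = (83 − 50)/(100 − 50) = 33/50 ≈ 0.66.
R = 138 + 0.66 × (147 − 138) = 143.94 → 144
G = 134 + 0.66 × (29 − 134) = 64.7 → 65
B = 75 + 0.66 × (102 − 75) = 92.82 → 93

(144, 65, 93)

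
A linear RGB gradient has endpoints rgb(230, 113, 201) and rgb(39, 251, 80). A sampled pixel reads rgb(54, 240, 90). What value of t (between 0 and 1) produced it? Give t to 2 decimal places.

0.92

Invert the lerp on the R channel (largest span, 191): t = (54 − 230) / (39 − 230) = -176/-191 = 0.92147.
Check on G: (240 − 113)/(251 − 113) = 0.9203 ✓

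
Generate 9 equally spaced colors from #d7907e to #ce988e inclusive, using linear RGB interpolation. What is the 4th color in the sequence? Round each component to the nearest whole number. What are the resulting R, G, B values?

With 9 swatches and endpoints inclusive, swatch 4 sits at t = (4 − 1)/(9 − 1) = 3/8 ≈ 0.375.
#d7907e → (215, 144, 126); #ce988e → (206, 152, 142).
R = 215 + 0.375 × (206 − 215) = 211.625 → 212
G = 144 + 0.375 × (152 − 144) = 147 → 147
B = 126 + 0.375 × (142 − 126) = 132 → 132

(212, 147, 132)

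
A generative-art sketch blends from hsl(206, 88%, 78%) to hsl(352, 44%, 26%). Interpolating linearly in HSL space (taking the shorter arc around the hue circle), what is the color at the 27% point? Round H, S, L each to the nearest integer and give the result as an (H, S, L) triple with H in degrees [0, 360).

Hue arc: Δh = 352 − 206 = 146° (|Δh| ≤ 180, already the shorter path).
H = 206 + 0.27 × (146) = 245.42 → 245°
S = 88 + 0.27 × (44 − 88) = 76.12 → 76%
L = 78 + 0.27 × (26 − 78) = 63.96 → 64%

(245, 76, 64)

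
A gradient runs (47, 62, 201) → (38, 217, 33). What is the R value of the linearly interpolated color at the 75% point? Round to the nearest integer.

40

R = 47 + 0.75 × (38 − 47) = 40.25 → 40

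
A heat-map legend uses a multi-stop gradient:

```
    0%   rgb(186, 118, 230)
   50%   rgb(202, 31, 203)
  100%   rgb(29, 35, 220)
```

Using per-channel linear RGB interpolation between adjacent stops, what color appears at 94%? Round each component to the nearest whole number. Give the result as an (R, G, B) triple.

(50, 35, 218)

94% lies between the 50% and 100% stops, so the local fraction is t = (94 − 50)/(100 − 50) = 44/50 ≈ 0.88.
R = 202 + 0.88 × (29 − 202) = 49.76 → 50
G = 31 + 0.88 × (35 − 31) = 34.52 → 35
B = 203 + 0.88 × (220 − 203) = 217.96 → 218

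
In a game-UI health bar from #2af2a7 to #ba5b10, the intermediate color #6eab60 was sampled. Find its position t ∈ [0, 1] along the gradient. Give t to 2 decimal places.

Invert the lerp on the G channel (largest span, 151): t = (171 − 242) / (91 − 242) = -71/-151 = 0.4702.
Check on R: (110 − 42)/(186 − 42) = 0.4722 ✓

0.47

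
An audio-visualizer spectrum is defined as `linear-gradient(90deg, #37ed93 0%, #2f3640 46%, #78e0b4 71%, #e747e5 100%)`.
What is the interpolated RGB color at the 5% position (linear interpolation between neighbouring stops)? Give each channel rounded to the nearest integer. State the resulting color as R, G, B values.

(54, 217, 138)

5% lies between the 0% and 46% stops, so the local fraction is t = (5 − 0)/(46 − 0) = 5/46 ≈ 0.1087.
#37ed93 → (55, 237, 147); #2f3640 → (47, 54, 64).
R = 55 + 0.1087 × (47 − 55) = 54.13 → 54
G = 237 + 0.1087 × (54 − 237) = 217.108 → 217
B = 147 + 0.1087 × (64 − 147) = 137.978 → 138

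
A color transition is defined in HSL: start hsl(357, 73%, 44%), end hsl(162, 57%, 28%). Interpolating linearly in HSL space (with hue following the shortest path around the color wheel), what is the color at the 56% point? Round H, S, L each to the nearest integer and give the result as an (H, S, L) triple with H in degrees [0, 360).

Hue: 162 − 357 = -195°, but |-195| > 180 so the shorter arc goes the other way: Δh = -195 + 360 = 165°.
H = 357 + 0.56 × (165) = 449.4 → 449 → 449 mod 360 = 89°
S = 73 + 0.56 × (57 − 73) = 64.04 → 64%
L = 44 + 0.56 × (28 − 44) = 35.04 → 35%

(89, 64, 35)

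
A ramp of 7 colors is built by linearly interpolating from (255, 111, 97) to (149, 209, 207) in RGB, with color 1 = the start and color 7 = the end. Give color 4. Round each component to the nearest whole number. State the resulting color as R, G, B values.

With 7 swatches and endpoints inclusive, swatch 4 sits at t = (4 − 1)/(7 − 1) = 3/6 ≈ 0.5.
R = 255 + 0.5 × (149 − 255) = 202 → 202
G = 111 + 0.5 × (209 − 111) = 160 → 160
B = 97 + 0.5 × (207 − 97) = 152 → 152

(202, 160, 152)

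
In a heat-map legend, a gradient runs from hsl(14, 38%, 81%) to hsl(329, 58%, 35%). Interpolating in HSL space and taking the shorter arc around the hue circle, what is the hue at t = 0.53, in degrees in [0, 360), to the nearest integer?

350

Hue: 329 − 14 = 315°, but |315| > 180 so the shorter arc goes the other way: Δh = 315 − 360 = -45°.
H = 14 + 0.53 × (-45) = -9.85 → -10 → -10 mod 360 = 350°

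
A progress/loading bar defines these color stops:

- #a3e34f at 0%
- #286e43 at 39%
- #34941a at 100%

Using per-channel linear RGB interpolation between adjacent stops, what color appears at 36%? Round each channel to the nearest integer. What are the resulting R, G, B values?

(49, 119, 68)

36% lies between the 0% and 39% stops, so the local fraction is t = (36 − 0)/(39 − 0) = 36/39 ≈ 0.9231.
#a3e34f → (163, 227, 79); #286e43 → (40, 110, 67).
R = 163 + 0.9231 × (40 − 163) = 49.459 → 49
G = 227 + 0.9231 × (110 − 227) = 118.997 → 119
B = 79 + 0.9231 × (67 − 79) = 67.923 → 68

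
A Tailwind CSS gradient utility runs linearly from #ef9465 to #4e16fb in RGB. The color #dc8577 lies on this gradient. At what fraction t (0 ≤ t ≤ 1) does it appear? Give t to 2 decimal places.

Invert the lerp on the R channel (largest span, 161): t = (220 − 239) / (78 − 239) = -19/-161 = 0.11801.
Check on G: (133 − 148)/(22 − 148) = 0.119 ✓

0.12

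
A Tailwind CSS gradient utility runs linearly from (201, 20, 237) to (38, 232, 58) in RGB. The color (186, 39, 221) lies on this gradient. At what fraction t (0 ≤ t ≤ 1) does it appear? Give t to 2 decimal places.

Invert the lerp on the G channel (largest span, 212): t = (39 − 20) / (232 − 20) = 19/212 = 0.089623.
Check on R: (186 − 201)/(38 − 201) = 0.09202 ✓

0.09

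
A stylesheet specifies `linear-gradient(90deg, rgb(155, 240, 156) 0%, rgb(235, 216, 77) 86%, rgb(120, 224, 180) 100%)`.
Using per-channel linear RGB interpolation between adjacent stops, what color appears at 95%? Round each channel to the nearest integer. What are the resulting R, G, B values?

(161, 221, 143)

95% lies between the 86% and 100% stops, so the local fraction is t = (95 − 86)/(100 − 86) = 9/14 ≈ 0.6429.
R = 235 + 0.6429 × (120 − 235) = 161.066 → 161
G = 216 + 0.6429 × (224 − 216) = 221.143 → 221
B = 77 + 0.6429 × (180 − 77) = 143.219 → 143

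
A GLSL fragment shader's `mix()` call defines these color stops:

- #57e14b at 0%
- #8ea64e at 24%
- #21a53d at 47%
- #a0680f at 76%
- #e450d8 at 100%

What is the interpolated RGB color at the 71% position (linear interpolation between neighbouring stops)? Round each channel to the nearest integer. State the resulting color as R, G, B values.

71% lies between the 47% and 76% stops, so the local fraction is t = (71 − 47)/(76 − 47) = 24/29 ≈ 0.8276.
#21a53d → (33, 165, 61); #a0680f → (160, 104, 15).
R = 33 + 0.8276 × (160 − 33) = 138.105 → 138
G = 165 + 0.8276 × (104 − 165) = 114.516 → 115
B = 61 + 0.8276 × (15 − 61) = 22.93 → 23

(138, 115, 23)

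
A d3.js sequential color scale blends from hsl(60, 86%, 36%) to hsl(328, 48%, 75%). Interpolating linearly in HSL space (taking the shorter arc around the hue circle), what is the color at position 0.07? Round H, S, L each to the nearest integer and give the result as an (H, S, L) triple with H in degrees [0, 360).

(54, 83, 39)

Hue: 328 − 60 = 268°, but |268| > 180 so the shorter arc goes the other way: Δh = 268 − 360 = -92°.
H = 60 + 0.07 × (-92) = 53.56 → 54°
S = 86 + 0.07 × (48 − 86) = 83.34 → 83%
L = 36 + 0.07 × (75 − 36) = 38.73 → 39%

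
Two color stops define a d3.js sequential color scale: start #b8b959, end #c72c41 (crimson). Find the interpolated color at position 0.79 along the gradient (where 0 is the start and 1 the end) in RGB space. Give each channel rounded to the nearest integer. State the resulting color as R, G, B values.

#b8b959 → (184, 185, 89); #c72c41 → (199, 44, 65).
R = 184 + 0.79 × (199 − 184) = 184 + 0.79 × 15 = 195.85 → 196
G = 185 + 0.79 × (44 − 185) = 185 + 0.79 × -141 = 73.61 → 74
B = 89 + 0.79 × (65 − 89) = 89 + 0.79 × -24 = 70.04 → 70
So the blended color is (196, 74, 70), about #c44a46.

(196, 74, 70)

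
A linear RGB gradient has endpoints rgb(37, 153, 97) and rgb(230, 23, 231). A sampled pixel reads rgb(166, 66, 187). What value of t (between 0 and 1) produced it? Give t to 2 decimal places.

0.67

Invert the lerp on the R channel (largest span, 193): t = (166 − 37) / (230 − 37) = 129/193 = 0.66839.
Check on G: (66 − 153)/(23 − 153) = 0.6692 ✓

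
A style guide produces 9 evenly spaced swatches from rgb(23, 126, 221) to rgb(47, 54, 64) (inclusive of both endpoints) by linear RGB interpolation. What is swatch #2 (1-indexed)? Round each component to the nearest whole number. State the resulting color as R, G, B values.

With 9 swatches and endpoints inclusive, swatch 2 sits at t = (2 − 1)/(9 − 1) = 1/8 ≈ 0.125.
R = 23 + 0.125 × (47 − 23) = 26 → 26
G = 126 + 0.125 × (54 − 126) = 117 → 117
B = 221 + 0.125 × (64 − 221) = 201.375 → 201

(26, 117, 201)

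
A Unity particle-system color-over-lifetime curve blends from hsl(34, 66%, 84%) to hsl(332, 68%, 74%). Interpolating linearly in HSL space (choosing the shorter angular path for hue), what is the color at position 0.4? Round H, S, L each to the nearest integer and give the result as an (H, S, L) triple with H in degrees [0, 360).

(9, 67, 80)

Hue: 332 − 34 = 298°, but |298| > 180 so the shorter arc goes the other way: Δh = 298 − 360 = -62°.
H = 34 + 0.4 × (-62) = 9.2 → 9°
S = 66 + 0.4 × (68 − 66) = 66.8 → 67%
L = 84 + 0.4 × (74 − 84) = 80 → 80%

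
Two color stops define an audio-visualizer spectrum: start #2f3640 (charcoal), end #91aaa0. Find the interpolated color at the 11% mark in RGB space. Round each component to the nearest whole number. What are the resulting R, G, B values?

(58, 67, 75)

#2f3640 → (47, 54, 64); #91aaa0 → (145, 170, 160).
11% corresponds to t = 0.11.
R = 47 + 0.11 × (145 − 47) = 47 + 0.11 × 98 = 57.78 → 58
G = 54 + 0.11 × (170 − 54) = 54 + 0.11 × 116 = 66.76 → 67
B = 64 + 0.11 × (160 − 64) = 64 + 0.11 × 96 = 74.56 → 75
So the blended color is (58, 67, 75), about #3a434b.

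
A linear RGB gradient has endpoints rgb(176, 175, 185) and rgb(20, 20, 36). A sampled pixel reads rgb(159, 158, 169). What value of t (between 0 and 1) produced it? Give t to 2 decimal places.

0.11

Invert the lerp on the R channel (largest span, 156): t = (159 − 176) / (20 − 176) = -17/-156 = 0.10897.
Check on G: (158 − 175)/(20 − 175) = 0.1097 ✓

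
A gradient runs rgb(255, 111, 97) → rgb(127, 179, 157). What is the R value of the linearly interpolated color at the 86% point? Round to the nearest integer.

145

R = 255 + 0.86 × (127 − 255) = 144.92 → 145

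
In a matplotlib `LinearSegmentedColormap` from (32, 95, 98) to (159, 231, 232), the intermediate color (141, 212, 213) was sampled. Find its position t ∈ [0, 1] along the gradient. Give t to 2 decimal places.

0.86

Invert the lerp on the G channel (largest span, 136): t = (212 − 95) / (231 − 95) = 117/136 = 0.86029.
Check on R: (141 − 32)/(159 − 32) = 0.8583 ✓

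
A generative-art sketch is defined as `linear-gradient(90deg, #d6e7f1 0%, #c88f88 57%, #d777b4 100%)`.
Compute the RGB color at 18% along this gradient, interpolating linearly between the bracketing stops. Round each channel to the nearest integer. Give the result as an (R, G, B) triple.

18% lies between the 0% and 57% stops, so the local fraction is t = (18 − 0)/(57 − 0) = 18/57 ≈ 0.3158.
#d6e7f1 → (214, 231, 241); #c88f88 → (200, 143, 136).
R = 214 + 0.3158 × (200 − 214) = 209.579 → 210
G = 231 + 0.3158 × (143 − 231) = 203.21 → 203
B = 241 + 0.3158 × (136 − 241) = 207.841 → 208

(210, 203, 208)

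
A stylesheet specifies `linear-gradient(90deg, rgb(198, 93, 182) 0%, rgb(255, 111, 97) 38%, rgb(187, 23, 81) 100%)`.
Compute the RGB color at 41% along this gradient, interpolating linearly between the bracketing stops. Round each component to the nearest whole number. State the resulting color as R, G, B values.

41% lies between the 38% and 100% stops, so the local fraction is t = (41 − 38)/(100 − 38) = 3/62 ≈ 0.0484.
R = 255 + 0.0484 × (187 − 255) = 251.709 → 252
G = 111 + 0.0484 × (23 − 111) = 106.741 → 107
B = 97 + 0.0484 × (81 − 97) = 96.226 → 96

(252, 107, 96)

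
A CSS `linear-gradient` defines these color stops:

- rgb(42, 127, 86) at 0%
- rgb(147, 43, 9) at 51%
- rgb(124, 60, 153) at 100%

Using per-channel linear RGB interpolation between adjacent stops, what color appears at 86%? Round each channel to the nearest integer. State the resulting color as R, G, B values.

86% lies between the 51% and 100% stops, so the local fraction is t = (86 − 51)/(100 − 51) = 35/49 ≈ 0.7143.
R = 147 + 0.7143 × (124 − 147) = 130.571 → 131
G = 43 + 0.7143 × (60 − 43) = 55.143 → 55
B = 9 + 0.7143 × (153 − 9) = 111.859 → 112

(131, 55, 112)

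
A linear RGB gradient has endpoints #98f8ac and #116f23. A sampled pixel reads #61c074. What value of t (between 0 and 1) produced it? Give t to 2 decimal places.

0.41

Invert the lerp on the G channel (largest span, 137): t = (192 − 248) / (111 − 248) = -56/-137 = 0.40876.
Check on R: (97 − 152)/(17 − 152) = 0.4074 ✓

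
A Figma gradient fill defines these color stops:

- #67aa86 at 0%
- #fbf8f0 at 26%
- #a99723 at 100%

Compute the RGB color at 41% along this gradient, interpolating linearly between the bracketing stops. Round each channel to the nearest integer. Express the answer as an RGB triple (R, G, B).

41% lies between the 26% and 100% stops, so the local fraction is t = (41 − 26)/(100 − 26) = 15/74 ≈ 0.2027.
#fbf8f0 → (251, 248, 240); #a99723 → (169, 151, 35).
R = 251 + 0.2027 × (169 − 251) = 234.379 → 234
G = 248 + 0.2027 × (151 − 248) = 228.338 → 228
B = 240 + 0.2027 × (35 − 240) = 198.447 → 198

(234, 228, 198)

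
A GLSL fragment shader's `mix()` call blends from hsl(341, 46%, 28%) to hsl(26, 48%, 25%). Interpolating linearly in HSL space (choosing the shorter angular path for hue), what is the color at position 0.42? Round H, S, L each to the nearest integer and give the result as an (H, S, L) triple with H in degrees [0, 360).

(0, 47, 27)

Hue: 26 − 341 = -315°, but |-315| > 180 so the shorter arc goes the other way: Δh = -315 + 360 = 45°.
H = 341 + 0.42 × (45) = 359.9 → 360 → 360 mod 360 = 0°
S = 46 + 0.42 × (48 − 46) = 46.84 → 47%
L = 28 + 0.42 × (25 − 28) = 26.74 → 27%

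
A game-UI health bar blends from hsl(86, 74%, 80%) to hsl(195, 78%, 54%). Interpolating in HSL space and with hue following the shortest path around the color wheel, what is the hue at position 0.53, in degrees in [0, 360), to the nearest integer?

Hue arc: Δh = 195 − 86 = 109° (|Δh| ≤ 180, already the shorter path).
H = 86 + 0.53 × (109) = 143.77 → 144°

144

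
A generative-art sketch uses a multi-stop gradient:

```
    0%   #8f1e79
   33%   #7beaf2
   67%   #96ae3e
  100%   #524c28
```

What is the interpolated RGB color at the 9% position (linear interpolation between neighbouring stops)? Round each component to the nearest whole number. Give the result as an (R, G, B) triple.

9% lies between the 0% and 33% stops, so the local fraction is t = (9 − 0)/(33 − 0) = 9/33 ≈ 0.2727.
#8f1e79 → (143, 30, 121); #7beaf2 → (123, 234, 242).
R = 143 + 0.2727 × (123 − 143) = 137.546 → 138
G = 30 + 0.2727 × (234 − 30) = 85.631 → 86
B = 121 + 0.2727 × (242 − 121) = 153.997 → 154

(138, 86, 154)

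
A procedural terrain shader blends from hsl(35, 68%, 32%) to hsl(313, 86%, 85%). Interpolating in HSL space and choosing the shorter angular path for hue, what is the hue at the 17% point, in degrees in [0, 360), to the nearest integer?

Hue: 313 − 35 = 278°, but |278| > 180 so the shorter arc goes the other way: Δh = 278 − 360 = -82°.
H = 35 + 0.17 × (-82) = 21.06 → 21°

21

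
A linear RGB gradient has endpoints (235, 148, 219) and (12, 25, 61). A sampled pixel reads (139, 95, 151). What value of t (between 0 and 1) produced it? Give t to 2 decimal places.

0.43

Invert the lerp on the R channel (largest span, 223): t = (139 − 235) / (12 − 235) = -96/-223 = 0.43049.
Check on G: (95 − 148)/(25 − 148) = 0.4309 ✓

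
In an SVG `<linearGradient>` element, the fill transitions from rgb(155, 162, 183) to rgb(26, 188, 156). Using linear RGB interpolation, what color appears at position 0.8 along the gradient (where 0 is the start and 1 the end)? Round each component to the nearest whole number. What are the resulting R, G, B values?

(52, 183, 161)

R = 155 + 0.8 × (26 − 155) = 155 + 0.8 × -129 = 51.8 → 52
G = 162 + 0.8 × (188 − 162) = 162 + 0.8 × 26 = 182.8 → 183
B = 183 + 0.8 × (156 − 183) = 183 + 0.8 × -27 = 161.4 → 161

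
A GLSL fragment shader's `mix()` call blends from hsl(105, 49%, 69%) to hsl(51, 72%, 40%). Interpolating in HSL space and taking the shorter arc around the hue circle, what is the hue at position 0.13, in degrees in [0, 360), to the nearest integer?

98

Hue arc: Δh = 51 − 105 = -54° (|Δh| ≤ 180, already the shorter path).
H = 105 + 0.13 × (-54) = 97.98 → 98°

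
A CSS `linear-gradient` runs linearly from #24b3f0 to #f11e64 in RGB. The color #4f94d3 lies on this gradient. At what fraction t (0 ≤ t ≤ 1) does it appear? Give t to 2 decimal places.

0.21

Invert the lerp on the R channel (largest span, 205): t = (79 − 36) / (241 − 36) = 43/205 = 0.20976.
Check on G: (148 − 179)/(30 − 179) = 0.2081 ✓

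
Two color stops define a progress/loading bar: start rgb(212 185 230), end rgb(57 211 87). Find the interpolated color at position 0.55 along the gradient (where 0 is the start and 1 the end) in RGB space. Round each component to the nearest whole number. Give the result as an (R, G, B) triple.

R = 212 + 0.55 × (57 − 212) = 212 + 0.55 × -155 = 126.75 → 127
G = 185 + 0.55 × (211 − 185) = 185 + 0.55 × 26 = 199.3 → 199
B = 230 + 0.55 × (87 − 230) = 230 + 0.55 × -143 = 151.35 → 151

(127, 199, 151)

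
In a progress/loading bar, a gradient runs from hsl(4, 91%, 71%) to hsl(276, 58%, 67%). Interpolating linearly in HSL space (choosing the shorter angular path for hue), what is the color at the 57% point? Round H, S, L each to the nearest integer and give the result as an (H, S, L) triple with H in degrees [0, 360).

Hue: 276 − 4 = 272°, but |272| > 180 so the shorter arc goes the other way: Δh = 272 − 360 = -88°.
H = 4 + 0.57 × (-88) = -46.16 → -46 → -46 mod 360 = 314°
S = 91 + 0.57 × (58 − 91) = 72.19 → 72%
L = 71 + 0.57 × (67 − 71) = 68.72 → 69%

(314, 72, 69)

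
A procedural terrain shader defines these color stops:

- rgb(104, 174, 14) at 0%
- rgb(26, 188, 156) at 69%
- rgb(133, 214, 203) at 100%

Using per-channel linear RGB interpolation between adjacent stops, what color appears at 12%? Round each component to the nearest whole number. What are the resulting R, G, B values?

12% lies between the 0% and 69% stops, so the local fraction is t = (12 − 0)/(69 − 0) = 12/69 ≈ 0.1739.
R = 104 + 0.1739 × (26 − 104) = 90.436 → 90
G = 174 + 0.1739 × (188 − 174) = 176.435 → 176
B = 14 + 0.1739 × (156 − 14) = 38.694 → 39

(90, 176, 39)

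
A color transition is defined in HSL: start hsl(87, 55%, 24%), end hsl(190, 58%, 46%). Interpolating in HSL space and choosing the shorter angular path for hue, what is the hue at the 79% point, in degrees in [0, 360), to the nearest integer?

Hue arc: Δh = 190 − 87 = 103° (|Δh| ≤ 180, already the shorter path).
H = 87 + 0.79 × (103) = 168.37 → 168°

168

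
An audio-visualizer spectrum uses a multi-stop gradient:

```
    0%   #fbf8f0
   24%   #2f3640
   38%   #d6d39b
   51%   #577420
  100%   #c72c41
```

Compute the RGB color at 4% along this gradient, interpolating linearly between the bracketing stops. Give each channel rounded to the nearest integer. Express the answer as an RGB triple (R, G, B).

4% lies between the 0% and 24% stops, so the local fraction is t = (4 − 0)/(24 − 0) = 4/24 ≈ 0.1667.
#fbf8f0 → (251, 248, 240); #2f3640 → (47, 54, 64).
R = 251 + 0.1667 × (47 − 251) = 216.993 → 217
G = 248 + 0.1667 × (54 − 248) = 215.66 → 216
B = 240 + 0.1667 × (64 − 240) = 210.661 → 211

(217, 216, 211)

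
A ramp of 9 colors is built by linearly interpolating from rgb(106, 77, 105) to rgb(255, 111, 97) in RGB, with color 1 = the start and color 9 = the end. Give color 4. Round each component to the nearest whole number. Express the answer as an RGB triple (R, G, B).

With 9 swatches and endpoints inclusive, swatch 4 sits at t = (4 − 1)/(9 − 1) = 3/8 ≈ 0.375.
R = 106 + 0.375 × (255 − 106) = 161.875 → 162
G = 77 + 0.375 × (111 − 77) = 89.75 → 90
B = 105 + 0.375 × (97 − 105) = 102 → 102

(162, 90, 102)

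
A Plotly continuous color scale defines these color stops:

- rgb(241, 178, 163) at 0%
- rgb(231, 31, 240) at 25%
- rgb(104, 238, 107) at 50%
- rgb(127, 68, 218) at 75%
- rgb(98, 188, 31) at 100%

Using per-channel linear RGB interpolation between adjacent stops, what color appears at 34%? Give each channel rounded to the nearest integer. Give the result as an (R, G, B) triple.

34% lies between the 25% and 50% stops, so the local fraction is t = (34 − 25)/(50 − 25) = 9/25 ≈ 0.36.
R = 231 + 0.36 × (104 − 231) = 185.28 → 185
G = 31 + 0.36 × (238 − 31) = 105.52 → 106
B = 240 + 0.36 × (107 − 240) = 192.12 → 192

(185, 106, 192)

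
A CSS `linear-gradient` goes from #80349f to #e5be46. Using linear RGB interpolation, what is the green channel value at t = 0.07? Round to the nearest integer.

62

G₁ = 52 (from #80349f), G₂ = 190 (from #e5be46).
G = 52 + 0.07 × (190 − 52) = 61.66 → 62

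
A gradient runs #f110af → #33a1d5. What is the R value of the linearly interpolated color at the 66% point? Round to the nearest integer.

R₁ = 241 (from #f110af), R₂ = 51 (from #33a1d5).
R = 241 + 0.66 × (51 − 241) = 115.6 → 116

116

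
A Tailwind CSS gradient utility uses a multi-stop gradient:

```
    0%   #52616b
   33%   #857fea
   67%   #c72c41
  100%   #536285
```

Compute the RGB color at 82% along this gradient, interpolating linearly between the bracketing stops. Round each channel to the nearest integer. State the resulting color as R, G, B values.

(146, 69, 96)

82% lies between the 67% and 100% stops, so the local fraction is t = (82 − 67)/(100 − 67) = 15/33 ≈ 0.4545.
#c72c41 → (199, 44, 65); #536285 → (83, 98, 133).
R = 199 + 0.4545 × (83 − 199) = 146.278 → 146
G = 44 + 0.4545 × (98 − 44) = 68.543 → 69
B = 65 + 0.4545 × (133 − 65) = 95.906 → 96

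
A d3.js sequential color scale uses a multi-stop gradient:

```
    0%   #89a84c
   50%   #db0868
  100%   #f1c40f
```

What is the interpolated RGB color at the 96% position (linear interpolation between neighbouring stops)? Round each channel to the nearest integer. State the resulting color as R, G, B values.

(239, 181, 22)

96% lies between the 50% and 100% stops, so the local fraction is t = (96 − 50)/(100 − 50) = 46/50 ≈ 0.92.
#db0868 → (219, 8, 104); #f1c40f → (241, 196, 15).
R = 219 + 0.92 × (241 − 219) = 239.24 → 239
G = 8 + 0.92 × (196 − 8) = 180.96 → 181
B = 104 + 0.92 × (15 − 104) = 22.12 → 22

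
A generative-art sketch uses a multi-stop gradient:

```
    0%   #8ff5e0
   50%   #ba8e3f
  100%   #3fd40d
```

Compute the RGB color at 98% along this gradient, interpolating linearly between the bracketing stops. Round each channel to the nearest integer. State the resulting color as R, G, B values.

(68, 209, 15)

98% lies between the 50% and 100% stops, so the local fraction is t = (98 − 50)/(100 − 50) = 48/50 ≈ 0.96.
#ba8e3f → (186, 142, 63); #3fd40d → (63, 212, 13).
R = 186 + 0.96 × (63 − 186) = 67.92 → 68
G = 142 + 0.96 × (212 − 142) = 209.2 → 209
B = 63 + 0.96 × (13 − 63) = 15 → 15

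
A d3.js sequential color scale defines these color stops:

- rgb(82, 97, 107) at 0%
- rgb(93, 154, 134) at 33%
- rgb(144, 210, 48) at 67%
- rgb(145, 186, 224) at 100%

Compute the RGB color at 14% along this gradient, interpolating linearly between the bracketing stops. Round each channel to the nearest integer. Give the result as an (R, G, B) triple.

14% lies between the 0% and 33% stops, so the local fraction is t = (14 − 0)/(33 − 0) = 14/33 ≈ 0.4242.
R = 82 + 0.4242 × (93 − 82) = 86.666 → 87
G = 97 + 0.4242 × (154 − 97) = 121.179 → 121
B = 107 + 0.4242 × (134 − 107) = 118.453 → 118

(87, 121, 118)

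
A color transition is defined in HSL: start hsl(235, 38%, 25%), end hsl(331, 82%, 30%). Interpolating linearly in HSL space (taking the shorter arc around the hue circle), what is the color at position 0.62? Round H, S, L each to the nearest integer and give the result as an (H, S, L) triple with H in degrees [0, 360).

Hue arc: Δh = 331 − 235 = 96° (|Δh| ≤ 180, already the shorter path).
H = 235 + 0.62 × (96) = 294.52 → 295°
S = 38 + 0.62 × (82 − 38) = 65.28 → 65%
L = 25 + 0.62 × (30 − 25) = 28.1 → 28%

(295, 65, 28)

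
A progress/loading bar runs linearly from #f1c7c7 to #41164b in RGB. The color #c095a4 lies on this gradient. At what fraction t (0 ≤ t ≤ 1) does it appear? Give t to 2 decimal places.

0.28

Invert the lerp on the G channel (largest span, 177): t = (149 − 199) / (22 − 199) = -50/-177 = 0.28249.
Check on R: (192 − 241)/(65 − 241) = 0.2784 ✓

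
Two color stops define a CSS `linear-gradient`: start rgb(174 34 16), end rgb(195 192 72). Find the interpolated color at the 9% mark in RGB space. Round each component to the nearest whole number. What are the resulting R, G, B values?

(176, 48, 21)

9% corresponds to t = 0.09.
R = 174 + 0.09 × (195 − 174) = 174 + 0.09 × 21 = 175.89 → 176
G = 34 + 0.09 × (192 − 34) = 34 + 0.09 × 158 = 48.22 → 48
B = 16 + 0.09 × (72 − 16) = 16 + 0.09 × 56 = 21.04 → 21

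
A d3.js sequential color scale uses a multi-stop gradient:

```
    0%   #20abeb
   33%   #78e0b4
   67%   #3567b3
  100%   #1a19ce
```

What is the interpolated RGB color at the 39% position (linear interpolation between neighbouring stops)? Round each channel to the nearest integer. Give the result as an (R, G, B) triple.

39% lies between the 33% and 67% stops, so the local fraction is t = (39 − 33)/(67 − 33) = 6/34 ≈ 0.1765.
#78e0b4 → (120, 224, 180); #3567b3 → (53, 103, 179).
R = 120 + 0.1765 × (53 − 120) = 108.174 → 108
G = 224 + 0.1765 × (103 − 224) = 202.643 → 203
B = 180 + 0.1765 × (179 − 180) = 179.823 → 180

(108, 203, 180)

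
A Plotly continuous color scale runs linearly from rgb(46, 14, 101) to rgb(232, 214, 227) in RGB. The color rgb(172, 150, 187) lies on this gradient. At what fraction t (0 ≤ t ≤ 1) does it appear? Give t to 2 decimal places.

0.68

Invert the lerp on the G channel (largest span, 200): t = (150 − 14) / (214 − 14) = 136/200 = 0.68.
Check on R: (172 − 46)/(232 − 46) = 0.6774 ✓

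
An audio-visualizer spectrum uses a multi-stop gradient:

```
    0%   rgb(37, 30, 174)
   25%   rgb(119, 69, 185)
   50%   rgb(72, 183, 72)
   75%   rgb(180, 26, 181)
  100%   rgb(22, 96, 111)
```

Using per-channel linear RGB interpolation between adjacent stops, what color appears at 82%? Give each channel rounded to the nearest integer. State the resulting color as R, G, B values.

82% lies between the 75% and 100% stops, so the local fraction is t = (82 − 75)/(100 − 75) = 7/25 ≈ 0.28.
R = 180 + 0.28 × (22 − 180) = 135.76 → 136
G = 26 + 0.28 × (96 − 26) = 45.6 → 46
B = 181 + 0.28 × (111 − 181) = 161.4 → 161

(136, 46, 161)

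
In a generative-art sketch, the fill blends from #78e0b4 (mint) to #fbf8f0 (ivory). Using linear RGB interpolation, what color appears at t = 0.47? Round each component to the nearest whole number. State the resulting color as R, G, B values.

#78e0b4 → (120, 224, 180); #fbf8f0 → (251, 248, 240).
R = 120 + 0.47 × (251 − 120) = 120 + 0.47 × 131 = 181.57 → 182
G = 224 + 0.47 × (248 − 224) = 224 + 0.47 × 24 = 235.28 → 235
B = 180 + 0.47 × (240 − 180) = 180 + 0.47 × 60 = 208.2 → 208

(182, 235, 208)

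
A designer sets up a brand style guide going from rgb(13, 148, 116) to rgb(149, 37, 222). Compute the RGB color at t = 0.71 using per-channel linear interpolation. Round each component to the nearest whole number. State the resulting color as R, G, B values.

R = 13 + 0.71 × (149 − 13) = 13 + 0.71 × 136 = 109.56 → 110
G = 148 + 0.71 × (37 − 148) = 148 + 0.71 × -111 = 69.19 → 69
B = 116 + 0.71 × (222 − 116) = 116 + 0.71 × 106 = 191.26 → 191
So the blended color is (110, 69, 191), about #6e45bf.

(110, 69, 191)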